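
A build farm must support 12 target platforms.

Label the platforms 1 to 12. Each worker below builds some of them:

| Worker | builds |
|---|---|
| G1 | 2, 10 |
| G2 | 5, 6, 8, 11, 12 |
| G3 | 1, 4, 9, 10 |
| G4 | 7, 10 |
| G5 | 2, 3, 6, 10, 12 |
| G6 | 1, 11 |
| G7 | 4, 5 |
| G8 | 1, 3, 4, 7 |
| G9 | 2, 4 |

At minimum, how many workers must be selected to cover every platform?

4

G2 and G3 and G4 and G5 together: G2 ∪ G3 ∪ G4 ∪ G5 = {1, 2, 3, 4, 5, 6, 7, 8, 9, 10, 11, 12} — every platform is covered.
No 3 of the 9 workers cover everything (all 84 combinations miss at least one platform), so 4 is optimal.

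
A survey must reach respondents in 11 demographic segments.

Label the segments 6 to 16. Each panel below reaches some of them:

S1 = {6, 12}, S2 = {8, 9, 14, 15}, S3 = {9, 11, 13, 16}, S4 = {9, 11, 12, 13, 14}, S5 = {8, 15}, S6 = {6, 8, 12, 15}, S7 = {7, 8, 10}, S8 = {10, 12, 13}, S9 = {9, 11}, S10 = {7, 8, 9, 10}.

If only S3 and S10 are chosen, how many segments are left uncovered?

4

Union of S3, S10 = {7, 8, 9, 10, 11, 13, 16}.
Not covered: 6, 12, 14, 15 — 4 segments.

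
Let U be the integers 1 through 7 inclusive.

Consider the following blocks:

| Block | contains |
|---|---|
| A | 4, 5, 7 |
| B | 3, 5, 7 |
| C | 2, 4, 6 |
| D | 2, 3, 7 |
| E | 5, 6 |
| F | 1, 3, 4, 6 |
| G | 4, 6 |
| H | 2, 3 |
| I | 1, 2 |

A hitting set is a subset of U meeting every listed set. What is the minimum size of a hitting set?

Take T = {2, 4, 5}. Each listed block contains at least one of these, so T is a hitting set of size 3.
The blocks B, G, I are pairwise disjoint, so any hitting set needs a separate item for each — at least 3. Hence 3 is optimal.

3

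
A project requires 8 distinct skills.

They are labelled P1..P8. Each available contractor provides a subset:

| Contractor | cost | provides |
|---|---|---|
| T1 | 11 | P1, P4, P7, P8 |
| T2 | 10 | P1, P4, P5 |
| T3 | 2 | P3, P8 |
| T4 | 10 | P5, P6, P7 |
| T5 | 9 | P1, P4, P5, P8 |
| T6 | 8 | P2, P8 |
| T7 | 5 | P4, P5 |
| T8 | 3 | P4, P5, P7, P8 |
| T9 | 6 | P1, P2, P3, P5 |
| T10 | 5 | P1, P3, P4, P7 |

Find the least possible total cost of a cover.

19

T4, T8, T9 together cover every skill (T4 ∪ T8 ∪ T9 = {P1, P2, P3, P4, P5, P6, P7, P8}); total cost 10 + 3 + 6 = 19.
The greedy pick T8, T3, T9, T4 costs 21; no covering selection beats 19.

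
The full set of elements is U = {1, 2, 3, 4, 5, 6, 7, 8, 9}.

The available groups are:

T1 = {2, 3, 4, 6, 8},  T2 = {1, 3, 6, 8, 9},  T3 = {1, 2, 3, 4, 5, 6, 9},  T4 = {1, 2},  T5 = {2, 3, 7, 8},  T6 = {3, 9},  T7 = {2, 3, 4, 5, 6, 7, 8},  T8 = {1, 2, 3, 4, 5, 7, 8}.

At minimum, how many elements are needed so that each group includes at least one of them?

2

H = {1, 3} meets every group (each contains at least one member of H), and |H| = 2.
The groups T4, T6 are pairwise disjoint, so any hitting set needs a separate element for each — at least 2. Hence 2 is optimal.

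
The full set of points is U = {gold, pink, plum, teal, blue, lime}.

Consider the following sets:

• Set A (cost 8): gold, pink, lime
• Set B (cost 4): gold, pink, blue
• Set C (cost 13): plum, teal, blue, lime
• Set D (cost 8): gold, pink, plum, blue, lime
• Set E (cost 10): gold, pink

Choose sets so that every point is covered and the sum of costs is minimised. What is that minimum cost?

17

B, C together cover every point (B ∪ C = {gold, pink, plum, teal, blue, lime}); total cost 4 + 13 = 17.
The greedy pick B, D, C costs 25; no covering selection beats 17.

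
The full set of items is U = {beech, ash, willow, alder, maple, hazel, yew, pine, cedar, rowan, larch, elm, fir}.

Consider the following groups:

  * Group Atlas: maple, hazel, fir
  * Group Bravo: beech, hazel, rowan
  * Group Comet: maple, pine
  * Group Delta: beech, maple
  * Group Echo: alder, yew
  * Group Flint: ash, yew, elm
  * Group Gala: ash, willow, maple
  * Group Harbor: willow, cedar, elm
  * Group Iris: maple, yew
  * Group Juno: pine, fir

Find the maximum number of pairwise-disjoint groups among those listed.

Bravo, Harbor, Iris, Juno are pairwise disjoint (Bravo={beech,hazel,rowan}; Harbor={willow,cedar,elm}; Iris={maple,yew}; Juno={pine,fir}).
Every remaining group overlaps one of these, and no 5 of the listed groups are pairwise disjoint, so 4 is the maximum.

4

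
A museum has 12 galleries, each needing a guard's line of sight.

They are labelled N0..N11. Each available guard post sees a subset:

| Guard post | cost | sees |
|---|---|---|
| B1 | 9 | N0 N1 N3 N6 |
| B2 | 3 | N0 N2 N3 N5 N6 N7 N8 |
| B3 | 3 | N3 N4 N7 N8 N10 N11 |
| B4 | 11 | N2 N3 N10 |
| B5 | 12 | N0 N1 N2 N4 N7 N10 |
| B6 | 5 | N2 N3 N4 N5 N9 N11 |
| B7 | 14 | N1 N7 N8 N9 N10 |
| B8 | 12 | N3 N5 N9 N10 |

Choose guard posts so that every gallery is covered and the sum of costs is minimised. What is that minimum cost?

17

B1, B3, B6 together cover every gallery (B1 ∪ B3 ∪ B6 = {N0, N1, N2, N3, N4, N5, N6, N7, N8, N9, N10, N11}); total cost 9 + 3 + 5 = 17.
The greedy pick B2, B3, B6, B1 costs 20; no covering selection beats 17.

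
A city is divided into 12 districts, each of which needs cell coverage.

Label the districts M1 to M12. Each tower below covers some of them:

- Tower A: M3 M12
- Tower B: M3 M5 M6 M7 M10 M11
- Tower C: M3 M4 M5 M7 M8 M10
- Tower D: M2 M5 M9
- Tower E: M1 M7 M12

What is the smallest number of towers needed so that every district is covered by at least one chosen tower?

Take {B, C, D, E}. Their union is {M1, M2, M3, M4, M5, M6, M7, M8, M9, M10, M11, M12}, which is all 12 districts.
Only C contains M4, so C is forced; the remaining 6 districts need at least 3 more towers (each remaining tower adds at most 2) — so at least 4 towers are needed, and 4 is optimal.

4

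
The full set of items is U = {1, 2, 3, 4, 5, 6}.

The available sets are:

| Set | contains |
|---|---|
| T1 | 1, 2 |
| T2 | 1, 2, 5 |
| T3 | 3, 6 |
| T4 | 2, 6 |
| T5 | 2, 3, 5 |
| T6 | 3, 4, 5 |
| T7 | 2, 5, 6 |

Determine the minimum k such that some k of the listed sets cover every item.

3

Take {T1, T4, T6}. Their union is {1, 2, 3, 4, 5, 6}, which is all 6 items.
Only T6 contains 4, so T6 is forced; the remaining 3 items need at least 2 more sets (each remaining set adds at most 2) — so at least 3 sets are needed, and 3 is optimal.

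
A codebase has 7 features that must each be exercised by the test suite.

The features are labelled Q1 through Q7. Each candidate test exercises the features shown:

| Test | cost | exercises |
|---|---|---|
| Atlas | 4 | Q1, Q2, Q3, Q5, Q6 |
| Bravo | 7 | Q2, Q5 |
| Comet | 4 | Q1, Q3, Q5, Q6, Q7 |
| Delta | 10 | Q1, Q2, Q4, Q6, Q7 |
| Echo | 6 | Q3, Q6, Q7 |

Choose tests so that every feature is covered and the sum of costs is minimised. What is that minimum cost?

Comet, Delta together cover every feature (Comet ∪ Delta = {Q1, Q2, Q3, Q4, Q5, Q6, Q7}); total cost 4 + 10 = 14.
The greedy pick Atlas, Comet, Delta costs 18; no covering selection beats 14.

14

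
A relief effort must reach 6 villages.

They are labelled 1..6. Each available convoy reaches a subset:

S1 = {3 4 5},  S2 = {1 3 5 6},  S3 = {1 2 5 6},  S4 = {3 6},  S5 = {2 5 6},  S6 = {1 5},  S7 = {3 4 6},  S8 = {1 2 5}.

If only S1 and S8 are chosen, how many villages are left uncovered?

Union of S1, S8 = {1, 2, 3, 4, 5}.
Not covered: 6 — 1 village.

1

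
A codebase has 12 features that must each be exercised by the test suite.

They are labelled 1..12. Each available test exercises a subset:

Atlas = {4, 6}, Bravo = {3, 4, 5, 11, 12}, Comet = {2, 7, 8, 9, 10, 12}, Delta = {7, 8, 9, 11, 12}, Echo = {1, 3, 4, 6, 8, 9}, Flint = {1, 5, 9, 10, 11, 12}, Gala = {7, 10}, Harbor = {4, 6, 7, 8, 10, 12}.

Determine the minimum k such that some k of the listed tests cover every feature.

3

Take {Bravo, Comet, Echo}. Their union is {1, 2, 3, 4, 5, 6, 7, 8, 9, 10, 11, 12}, which is all 12 features.
Only Comet contains 2, so Comet is forced; the remaining 6 features need at least 2 more tests (each remaining test adds at most 4) — so at least 3 tests are needed, and 3 is optimal.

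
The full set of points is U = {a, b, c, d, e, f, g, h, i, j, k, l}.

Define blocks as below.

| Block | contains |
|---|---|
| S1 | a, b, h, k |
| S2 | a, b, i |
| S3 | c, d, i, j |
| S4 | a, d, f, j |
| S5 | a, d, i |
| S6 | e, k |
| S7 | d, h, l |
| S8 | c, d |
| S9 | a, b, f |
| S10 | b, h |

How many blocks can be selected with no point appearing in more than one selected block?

S6, S7, S9 are pairwise disjoint (S6={e,k}; S7={d,h,l}; S9={a,b,f}).
Every remaining block overlaps one of these, and no 4 of the listed blocks are pairwise disjoint, so 3 is the maximum.

3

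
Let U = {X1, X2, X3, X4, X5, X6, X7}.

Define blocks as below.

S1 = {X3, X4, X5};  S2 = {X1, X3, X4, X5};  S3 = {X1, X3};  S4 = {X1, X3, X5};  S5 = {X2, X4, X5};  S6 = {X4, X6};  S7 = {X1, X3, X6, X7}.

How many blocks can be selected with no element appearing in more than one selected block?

S3, S6 are pairwise disjoint (S3={X1,X3}; S6={X4,X6}).
Every remaining block overlaps one of these, and no 3 of the listed blocks are pairwise disjoint, so 2 is the maximum.

2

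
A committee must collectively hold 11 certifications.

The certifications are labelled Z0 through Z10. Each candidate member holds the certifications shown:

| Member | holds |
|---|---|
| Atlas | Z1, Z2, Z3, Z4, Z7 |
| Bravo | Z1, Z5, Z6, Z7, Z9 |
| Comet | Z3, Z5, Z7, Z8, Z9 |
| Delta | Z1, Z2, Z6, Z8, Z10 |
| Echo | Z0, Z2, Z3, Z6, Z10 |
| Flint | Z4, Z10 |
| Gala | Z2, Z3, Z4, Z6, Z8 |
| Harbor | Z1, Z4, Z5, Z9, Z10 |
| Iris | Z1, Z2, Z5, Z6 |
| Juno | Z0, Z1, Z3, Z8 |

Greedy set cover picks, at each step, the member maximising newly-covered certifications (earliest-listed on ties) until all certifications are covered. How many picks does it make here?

4

Greedy: pick Atlas (covers 5 new) → pick Bravo (covers 3 new) → pick Delta (covers 2 new) → pick Echo (covers 1 new). Total picks: 4.
(The true minimum cover uses only 3 members, so greedy is not optimal here.)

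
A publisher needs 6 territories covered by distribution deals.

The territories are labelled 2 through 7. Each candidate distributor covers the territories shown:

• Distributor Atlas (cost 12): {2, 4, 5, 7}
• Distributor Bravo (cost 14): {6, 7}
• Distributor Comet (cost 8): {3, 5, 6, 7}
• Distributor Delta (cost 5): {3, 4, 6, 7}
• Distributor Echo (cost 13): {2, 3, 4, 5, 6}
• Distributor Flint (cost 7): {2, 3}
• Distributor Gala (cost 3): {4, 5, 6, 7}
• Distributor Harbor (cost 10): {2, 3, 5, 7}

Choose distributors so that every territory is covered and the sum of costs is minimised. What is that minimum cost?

Flint, Gala together cover every territory (Flint ∪ Gala = {2, 3, 4, 5, 6, 7}); total cost 7 + 3 = 10.
No covering selection has total cost below 10.

10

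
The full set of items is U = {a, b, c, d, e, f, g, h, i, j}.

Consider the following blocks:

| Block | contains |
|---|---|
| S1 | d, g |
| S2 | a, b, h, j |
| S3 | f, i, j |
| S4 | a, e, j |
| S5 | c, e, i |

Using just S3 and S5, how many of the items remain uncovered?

Union of S3, S5 = {c, e, f, i, j}.
Not covered: a, b, d, g, h — 5 items.

5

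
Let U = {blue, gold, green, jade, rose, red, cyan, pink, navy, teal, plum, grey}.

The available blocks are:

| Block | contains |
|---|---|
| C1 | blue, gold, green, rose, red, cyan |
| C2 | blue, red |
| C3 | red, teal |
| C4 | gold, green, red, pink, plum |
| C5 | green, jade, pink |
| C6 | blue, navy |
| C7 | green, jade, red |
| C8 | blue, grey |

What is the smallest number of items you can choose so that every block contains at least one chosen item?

Take H = {blue, green, red}. Each listed block contains at least one of these, so H is a hitting set of size 3.
The blocks C3, C5, C8 are pairwise disjoint, so any hitting set needs a separate item for each — at least 3. Hence 3 is optimal.

3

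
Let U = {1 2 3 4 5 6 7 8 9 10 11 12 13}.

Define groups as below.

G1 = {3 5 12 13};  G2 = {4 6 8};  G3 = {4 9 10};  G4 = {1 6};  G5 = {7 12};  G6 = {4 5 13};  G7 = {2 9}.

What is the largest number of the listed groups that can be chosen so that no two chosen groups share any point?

4

G4, G5, G6, G7 are pairwise disjoint (G4={1,6}; G5={7,12}; G6={4,5,13}; G7={2,9}).
Every remaining group overlaps one of these, and no 5 of the listed groups are pairwise disjoint, so 4 is the maximum.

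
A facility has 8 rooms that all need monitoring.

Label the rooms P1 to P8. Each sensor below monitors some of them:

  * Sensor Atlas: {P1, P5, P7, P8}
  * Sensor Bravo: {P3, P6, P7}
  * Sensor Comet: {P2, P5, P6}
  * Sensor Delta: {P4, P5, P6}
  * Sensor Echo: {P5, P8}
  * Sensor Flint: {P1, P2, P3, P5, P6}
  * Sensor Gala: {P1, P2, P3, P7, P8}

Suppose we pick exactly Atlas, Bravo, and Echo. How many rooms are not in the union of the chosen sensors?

Union of Atlas, Bravo, Echo = {P1, P3, P5, P6, P7, P8}.
Not covered: P2, P4 — 2 rooms.

2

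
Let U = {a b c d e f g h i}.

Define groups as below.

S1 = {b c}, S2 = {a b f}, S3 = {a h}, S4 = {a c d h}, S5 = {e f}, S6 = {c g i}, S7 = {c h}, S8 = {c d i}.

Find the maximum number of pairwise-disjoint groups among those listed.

3

S3, S5, S8 are pairwise disjoint (S3={a,h}; S5={e,f}; S8={c,d,i}).
Every remaining group overlaps one of these, and no 4 of the listed groups are pairwise disjoint, so 3 is the maximum.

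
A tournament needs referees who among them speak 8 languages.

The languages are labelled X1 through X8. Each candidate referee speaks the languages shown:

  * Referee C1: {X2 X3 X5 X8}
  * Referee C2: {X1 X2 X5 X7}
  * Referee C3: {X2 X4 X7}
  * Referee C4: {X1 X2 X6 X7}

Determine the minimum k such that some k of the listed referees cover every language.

3

Take {C1, C3, C4}. Their union is {X1, X2, X3, X4, X5, X6, X7, X8}, which is all 8 languages.
Only C1 contains X3, so C1 is forced; the remaining 4 languages need at least 2 more referees (each remaining referee adds at most 3) — so at least 3 referees are needed, and 3 is optimal.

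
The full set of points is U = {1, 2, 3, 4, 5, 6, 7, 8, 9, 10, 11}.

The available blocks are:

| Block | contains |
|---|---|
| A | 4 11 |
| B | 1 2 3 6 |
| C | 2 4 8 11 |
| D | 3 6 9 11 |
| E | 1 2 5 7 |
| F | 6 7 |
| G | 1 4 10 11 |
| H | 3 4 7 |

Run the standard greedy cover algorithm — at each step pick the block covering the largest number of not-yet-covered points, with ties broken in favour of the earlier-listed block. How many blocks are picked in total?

5

Greedy: pick B (covers 4 new) → pick C (covers 3 new) → pick E (covers 2 new) → pick D (covers 1 new) → pick G (covers 1 new). Total picks: 5.
(The true minimum cover uses only 4 blocks, so greedy is not optimal here.)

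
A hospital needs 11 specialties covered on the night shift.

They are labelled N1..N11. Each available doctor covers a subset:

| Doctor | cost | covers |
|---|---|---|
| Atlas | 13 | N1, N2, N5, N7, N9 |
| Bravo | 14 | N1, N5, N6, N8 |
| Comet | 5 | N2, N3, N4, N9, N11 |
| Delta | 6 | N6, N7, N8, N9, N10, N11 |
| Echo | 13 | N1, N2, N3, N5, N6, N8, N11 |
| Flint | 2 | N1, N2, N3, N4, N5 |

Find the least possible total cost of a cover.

Delta, Flint together cover every specialty (Delta ∪ Flint = {N1, N2, N3, N4, N5, N6, N7, N8, N9, N10, N11}); total cost 6 + 2 = 8.
No covering selection has total cost below 8.

8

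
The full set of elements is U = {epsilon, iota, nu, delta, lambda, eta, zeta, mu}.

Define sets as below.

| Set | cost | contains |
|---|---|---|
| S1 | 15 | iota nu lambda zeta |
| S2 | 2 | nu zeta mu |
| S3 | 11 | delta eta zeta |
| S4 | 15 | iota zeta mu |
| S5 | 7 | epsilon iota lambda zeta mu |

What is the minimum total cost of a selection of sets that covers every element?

20

S2, S3, S5 together cover every element (S2 ∪ S3 ∪ S5 = {epsilon, iota, nu, delta, lambda, eta, zeta, mu}); total cost 2 + 11 + 7 = 20.
No covering selection has total cost below 20.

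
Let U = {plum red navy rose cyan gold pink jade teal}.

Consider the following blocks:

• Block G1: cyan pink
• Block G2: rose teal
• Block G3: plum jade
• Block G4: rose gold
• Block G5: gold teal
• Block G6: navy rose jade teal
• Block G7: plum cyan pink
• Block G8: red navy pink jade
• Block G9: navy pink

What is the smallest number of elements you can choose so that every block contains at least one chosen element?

4

The 4 elements {plum, rose, pink, teal} hit every block.
No choice of 3 elements meets every block, so 4 is the minimum.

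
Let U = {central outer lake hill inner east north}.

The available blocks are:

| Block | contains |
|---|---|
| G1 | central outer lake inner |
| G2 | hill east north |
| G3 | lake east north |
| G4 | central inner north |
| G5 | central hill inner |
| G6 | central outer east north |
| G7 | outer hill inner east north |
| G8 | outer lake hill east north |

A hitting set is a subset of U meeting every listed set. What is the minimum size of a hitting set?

2

H = {inner, north} meets every block (each contains at least one member of H), and |H| = 2.
The blocks G3, G5 are pairwise disjoint, so any hitting set needs a separate point for each — at least 2. Hence 2 is optimal.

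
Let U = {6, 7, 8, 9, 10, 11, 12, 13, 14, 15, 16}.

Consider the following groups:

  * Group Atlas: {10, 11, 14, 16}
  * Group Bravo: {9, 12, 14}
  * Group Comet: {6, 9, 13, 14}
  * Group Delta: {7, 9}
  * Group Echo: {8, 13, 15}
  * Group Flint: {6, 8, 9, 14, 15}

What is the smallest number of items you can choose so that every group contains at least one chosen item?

3

H = {9, 10, 15} meets every group (each contains at least one member of H), and |H| = 3.
The groups Atlas, Delta, Echo are pairwise disjoint, so any hitting set needs a separate item for each — at least 3. Hence 3 is optimal.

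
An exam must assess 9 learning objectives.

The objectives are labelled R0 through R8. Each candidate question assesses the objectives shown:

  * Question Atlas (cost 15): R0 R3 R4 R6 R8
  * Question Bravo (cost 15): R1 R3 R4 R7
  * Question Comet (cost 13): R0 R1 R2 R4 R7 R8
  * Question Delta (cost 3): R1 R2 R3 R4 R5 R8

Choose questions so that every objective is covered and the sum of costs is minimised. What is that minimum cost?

31

Atlas, Comet, Delta together cover every objective (Atlas ∪ Comet ∪ Delta = {R0, R1, R2, R3, R4, R5, R6, R7, R8}); total cost 15 + 13 + 3 = 31.
No covering selection has total cost below 31.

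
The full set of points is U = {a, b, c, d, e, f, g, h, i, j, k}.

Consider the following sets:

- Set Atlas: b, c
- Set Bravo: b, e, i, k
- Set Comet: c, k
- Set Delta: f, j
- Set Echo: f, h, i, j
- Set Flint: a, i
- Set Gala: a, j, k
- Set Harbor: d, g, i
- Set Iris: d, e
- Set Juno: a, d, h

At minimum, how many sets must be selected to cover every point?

5

Atlas, Echo, Gala, Harbor, and Iris cover everything between them: the union {a, b, c, d, e, f, g, h, i, j, k} is all of U.
No 4 of the 10 sets cover everything (all 210 combinations miss at least one point), so 5 is optimal.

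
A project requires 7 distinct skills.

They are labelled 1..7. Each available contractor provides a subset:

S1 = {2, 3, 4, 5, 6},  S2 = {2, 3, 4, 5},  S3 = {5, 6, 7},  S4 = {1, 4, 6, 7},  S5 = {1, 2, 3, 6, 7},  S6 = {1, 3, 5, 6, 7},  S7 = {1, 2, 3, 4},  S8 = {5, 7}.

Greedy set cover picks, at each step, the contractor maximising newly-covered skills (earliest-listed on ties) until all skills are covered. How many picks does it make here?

2

Greedy: pick S1 (covers 5 new) → pick S4 (covers 2 new). Total picks: 2.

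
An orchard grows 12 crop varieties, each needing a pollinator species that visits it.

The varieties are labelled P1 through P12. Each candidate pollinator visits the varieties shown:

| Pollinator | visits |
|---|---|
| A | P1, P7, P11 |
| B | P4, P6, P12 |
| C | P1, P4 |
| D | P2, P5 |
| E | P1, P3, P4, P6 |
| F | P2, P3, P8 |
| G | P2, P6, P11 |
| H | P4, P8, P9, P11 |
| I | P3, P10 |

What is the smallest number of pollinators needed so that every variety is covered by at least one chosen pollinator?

A and B and D and H and I together: A ∪ B ∪ D ∪ H ∪ I = {P1, P2, P3, P4, P5, P6, P7, P8, P9, P10, P11, P12} — every variety is covered.
No 4 of the 9 pollinators cover everything (all 126 combinations miss at least one variety), so 5 is optimal.

5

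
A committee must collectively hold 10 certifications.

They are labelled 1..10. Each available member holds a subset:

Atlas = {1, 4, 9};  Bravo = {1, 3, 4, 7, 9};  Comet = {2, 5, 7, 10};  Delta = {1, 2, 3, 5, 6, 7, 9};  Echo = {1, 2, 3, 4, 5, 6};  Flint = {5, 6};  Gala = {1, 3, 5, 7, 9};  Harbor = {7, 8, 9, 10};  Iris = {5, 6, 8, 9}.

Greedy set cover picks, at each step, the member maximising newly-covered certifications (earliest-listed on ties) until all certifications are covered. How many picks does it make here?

Greedy: pick Delta (covers 7 new) → pick Harbor (covers 2 new) → pick Atlas (covers 1 new). Total picks: 3.
(The true minimum cover uses only 2 members, so greedy is not optimal here.)

3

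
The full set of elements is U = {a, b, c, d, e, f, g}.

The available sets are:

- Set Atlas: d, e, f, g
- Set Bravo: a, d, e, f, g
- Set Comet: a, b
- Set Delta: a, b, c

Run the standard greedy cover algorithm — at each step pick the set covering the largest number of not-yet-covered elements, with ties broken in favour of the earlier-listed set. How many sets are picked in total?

Greedy: pick Bravo (covers 5 new) → pick Delta (covers 2 new). Total picks: 2.

2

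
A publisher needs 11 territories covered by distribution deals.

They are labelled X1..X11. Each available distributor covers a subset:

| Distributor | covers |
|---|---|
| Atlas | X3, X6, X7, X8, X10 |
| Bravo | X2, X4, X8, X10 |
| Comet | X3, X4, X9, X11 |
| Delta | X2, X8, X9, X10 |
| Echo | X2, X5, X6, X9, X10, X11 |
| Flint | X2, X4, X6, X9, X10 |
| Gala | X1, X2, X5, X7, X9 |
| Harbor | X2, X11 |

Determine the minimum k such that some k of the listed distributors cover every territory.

Take {Atlas, Comet, Gala}. Their union is {X1, X2, X3, X4, X5, X6, X7, X8, X9, X10, X11}, which is all 11 territories.
Only Gala contains X1, so Gala is forced; the remaining 6 territories need at least 2 more distributors (each remaining distributor adds at most 4) — so at least 3 distributors are needed, and 3 is optimal.

3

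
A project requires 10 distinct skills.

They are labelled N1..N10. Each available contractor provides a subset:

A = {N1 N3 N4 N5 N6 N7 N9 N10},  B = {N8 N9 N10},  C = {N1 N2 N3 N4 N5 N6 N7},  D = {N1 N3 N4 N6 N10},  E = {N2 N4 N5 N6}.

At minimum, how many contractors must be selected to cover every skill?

2

B and C together: B ∪ C = {N1, N2, N3, N4, N5, N6, N7, N8, N9, N10} — every skill is covered.
No single contractor has all 10 skills (the largest, A, has 8), so 2 is optimal.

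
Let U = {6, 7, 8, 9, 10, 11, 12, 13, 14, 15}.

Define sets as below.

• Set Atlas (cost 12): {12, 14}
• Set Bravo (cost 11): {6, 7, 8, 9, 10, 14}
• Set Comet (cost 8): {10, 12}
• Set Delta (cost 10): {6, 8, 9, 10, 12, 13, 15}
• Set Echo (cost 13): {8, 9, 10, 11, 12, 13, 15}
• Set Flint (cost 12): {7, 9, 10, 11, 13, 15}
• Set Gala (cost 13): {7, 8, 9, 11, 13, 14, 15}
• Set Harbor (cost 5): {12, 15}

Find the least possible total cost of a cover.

23

Delta, Gala together cover every element (Delta ∪ Gala = {6, 7, 8, 9, 10, 11, 12, 13, 14, 15}); total cost 10 + 13 = 23.
No covering selection has total cost below 23.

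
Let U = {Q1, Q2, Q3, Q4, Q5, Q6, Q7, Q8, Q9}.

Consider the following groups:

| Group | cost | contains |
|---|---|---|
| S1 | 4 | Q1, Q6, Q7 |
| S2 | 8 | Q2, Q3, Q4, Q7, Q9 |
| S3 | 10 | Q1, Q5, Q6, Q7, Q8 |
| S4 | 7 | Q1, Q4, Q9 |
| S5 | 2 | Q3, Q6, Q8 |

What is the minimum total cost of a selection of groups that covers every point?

18

S2, S3 together cover every point (S2 ∪ S3 = {Q1, Q2, Q3, Q4, Q5, Q6, Q7, Q8, Q9}); total cost 8 + 10 = 18.
The greedy pick S5, S1, S2, S3 costs 24; no covering selection beats 18.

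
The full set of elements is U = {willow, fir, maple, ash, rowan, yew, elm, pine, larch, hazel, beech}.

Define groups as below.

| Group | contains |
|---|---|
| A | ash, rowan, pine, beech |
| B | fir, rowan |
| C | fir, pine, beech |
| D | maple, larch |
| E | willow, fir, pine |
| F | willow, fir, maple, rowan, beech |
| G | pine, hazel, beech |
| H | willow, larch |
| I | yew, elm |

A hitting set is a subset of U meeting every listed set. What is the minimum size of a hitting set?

T = {rowan, elm, pine, larch} meets every group (each contains at least one member of T), and |T| = 4.
The groups B, G, H, I are pairwise disjoint, so any hitting set needs a separate element for each — at least 4. Hence 4 is optimal.

4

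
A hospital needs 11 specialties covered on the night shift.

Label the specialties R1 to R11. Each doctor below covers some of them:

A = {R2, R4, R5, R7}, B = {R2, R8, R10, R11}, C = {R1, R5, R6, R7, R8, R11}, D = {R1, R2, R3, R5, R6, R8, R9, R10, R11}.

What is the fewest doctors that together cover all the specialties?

Take {A, D}. Their union is {R1, R2, R3, R4, R5, R6, R7, R8, R9, R10, R11}, which is all 11 specialties.
No single doctor has all 11 specialties (the largest, D, has 9), so 2 is optimal.

2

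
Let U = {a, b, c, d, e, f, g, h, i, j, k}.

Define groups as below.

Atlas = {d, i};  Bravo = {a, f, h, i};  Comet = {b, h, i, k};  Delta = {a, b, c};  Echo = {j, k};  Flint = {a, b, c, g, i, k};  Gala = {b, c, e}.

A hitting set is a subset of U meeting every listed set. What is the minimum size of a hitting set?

3

Take T = {b, i, j}. Each listed group contains at least one of these, so T is a hitting set of size 3.
The groups Bravo, Echo, Gala are pairwise disjoint, so any hitting set needs a separate element for each — at least 3. Hence 3 is optimal.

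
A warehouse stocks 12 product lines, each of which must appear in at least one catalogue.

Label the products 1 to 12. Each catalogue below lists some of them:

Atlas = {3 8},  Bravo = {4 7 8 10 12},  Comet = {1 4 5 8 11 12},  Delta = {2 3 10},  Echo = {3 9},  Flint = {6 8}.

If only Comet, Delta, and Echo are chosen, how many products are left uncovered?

2

Union of Comet, Delta, Echo = {1, 2, 3, 4, 5, 8, 9, 10, 11, 12}.
Not covered: 6, 7 — 2 products.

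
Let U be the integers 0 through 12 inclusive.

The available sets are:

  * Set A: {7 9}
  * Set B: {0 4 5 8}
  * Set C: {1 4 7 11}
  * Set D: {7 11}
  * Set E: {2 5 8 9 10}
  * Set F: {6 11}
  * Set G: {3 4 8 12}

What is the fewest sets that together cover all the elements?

5

B and C and E and F and G together: B ∪ C ∪ E ∪ F ∪ G = {0, 1, 2, 3, 4, 5, 6, 7, 8, 9, 10, 11, 12} — every element is covered.
No 4 of the 7 sets cover everything (all 35 combinations miss at least one element), so 5 is optimal.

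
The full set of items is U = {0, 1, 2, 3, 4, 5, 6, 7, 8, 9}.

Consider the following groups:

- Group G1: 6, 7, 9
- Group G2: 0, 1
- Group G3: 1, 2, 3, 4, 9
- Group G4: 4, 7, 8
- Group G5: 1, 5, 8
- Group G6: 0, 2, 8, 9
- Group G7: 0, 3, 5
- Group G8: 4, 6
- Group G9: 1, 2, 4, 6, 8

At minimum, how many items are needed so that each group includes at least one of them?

4

Take H = {0, 1, 6, 8}. Each listed group contains at least one of these, so H is a hitting set of size 4.
No choice of 3 items meets every group, so 4 is the minimum.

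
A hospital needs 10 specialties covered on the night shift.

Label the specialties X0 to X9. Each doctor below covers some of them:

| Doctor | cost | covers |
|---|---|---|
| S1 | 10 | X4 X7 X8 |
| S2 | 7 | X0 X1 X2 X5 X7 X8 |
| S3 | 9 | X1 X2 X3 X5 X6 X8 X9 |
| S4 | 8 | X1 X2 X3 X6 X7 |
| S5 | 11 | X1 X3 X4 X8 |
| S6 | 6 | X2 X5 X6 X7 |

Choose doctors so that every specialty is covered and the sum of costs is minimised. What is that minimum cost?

S1, S2, S3 together cover every specialty (S1 ∪ S2 ∪ S3 = {X0, X1, X2, X3, X4, X5, X6, X7, X8, X9}); total cost 10 + 7 + 9 = 26.
No covering selection has total cost below 26.

26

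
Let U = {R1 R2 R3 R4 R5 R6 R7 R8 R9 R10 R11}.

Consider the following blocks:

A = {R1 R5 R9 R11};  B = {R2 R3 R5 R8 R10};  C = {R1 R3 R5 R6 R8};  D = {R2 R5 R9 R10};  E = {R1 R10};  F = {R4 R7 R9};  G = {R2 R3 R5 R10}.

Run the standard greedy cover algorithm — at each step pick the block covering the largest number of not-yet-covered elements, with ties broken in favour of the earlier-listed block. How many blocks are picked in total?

Greedy: pick B (covers 5 new) → pick A (covers 3 new) → pick F (covers 2 new) → pick C (covers 1 new). Total picks: 4.

4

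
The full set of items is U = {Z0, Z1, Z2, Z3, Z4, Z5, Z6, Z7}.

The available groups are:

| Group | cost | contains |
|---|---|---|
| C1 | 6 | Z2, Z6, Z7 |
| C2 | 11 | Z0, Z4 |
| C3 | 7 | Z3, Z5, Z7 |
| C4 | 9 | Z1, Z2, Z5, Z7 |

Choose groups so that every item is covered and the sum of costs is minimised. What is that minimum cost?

33

C1, C2, C3, C4 together cover every item (C1 ∪ C2 ∪ C3 ∪ C4 = {Z0, Z1, Z2, Z3, Z4, Z5, Z6, Z7}); total cost 6 + 11 + 7 + 9 = 33.
No covering selection has total cost below 33.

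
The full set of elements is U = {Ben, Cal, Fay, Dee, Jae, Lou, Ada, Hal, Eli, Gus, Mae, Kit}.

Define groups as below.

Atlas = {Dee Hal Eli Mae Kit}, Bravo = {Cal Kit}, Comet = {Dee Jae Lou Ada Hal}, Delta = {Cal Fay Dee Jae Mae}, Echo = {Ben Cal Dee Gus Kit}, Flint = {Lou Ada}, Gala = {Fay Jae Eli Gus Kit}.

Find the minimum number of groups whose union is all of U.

Comet, Delta, Echo, and Gala cover everything between them: the union {Ben, Cal, Fay, Dee, Jae, Lou, Ada, Hal, Eli, Gus, Mae, Kit} is all of U.
No 3 of the 7 groups cover everything (all 35 combinations miss at least one element), so 4 is optimal.

4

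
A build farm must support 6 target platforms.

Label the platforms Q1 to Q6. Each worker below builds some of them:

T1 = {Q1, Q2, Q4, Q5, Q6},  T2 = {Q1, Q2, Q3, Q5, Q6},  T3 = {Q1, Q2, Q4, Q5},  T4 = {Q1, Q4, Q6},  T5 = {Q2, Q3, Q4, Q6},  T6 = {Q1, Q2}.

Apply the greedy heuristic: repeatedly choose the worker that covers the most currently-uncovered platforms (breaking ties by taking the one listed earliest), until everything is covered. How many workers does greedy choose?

Greedy: pick T1 (covers 5 new) → pick T2 (covers 1 new). Total picks: 2.

2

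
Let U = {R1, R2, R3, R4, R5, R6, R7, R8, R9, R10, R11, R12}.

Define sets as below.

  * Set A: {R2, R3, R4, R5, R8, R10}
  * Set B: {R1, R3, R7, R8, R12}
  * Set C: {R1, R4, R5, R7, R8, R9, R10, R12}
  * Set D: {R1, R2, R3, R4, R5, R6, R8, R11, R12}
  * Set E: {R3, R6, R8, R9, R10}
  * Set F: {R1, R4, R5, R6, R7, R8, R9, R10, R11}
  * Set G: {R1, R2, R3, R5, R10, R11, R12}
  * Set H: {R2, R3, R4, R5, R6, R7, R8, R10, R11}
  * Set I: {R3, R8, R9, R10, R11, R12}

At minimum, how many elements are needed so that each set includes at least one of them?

2

Take T = {R8, R11}. Each listed set contains at least one of these, so T is a hitting set of size 2.
No single element lies in every set, so at least 2 are needed and 2 is optimal.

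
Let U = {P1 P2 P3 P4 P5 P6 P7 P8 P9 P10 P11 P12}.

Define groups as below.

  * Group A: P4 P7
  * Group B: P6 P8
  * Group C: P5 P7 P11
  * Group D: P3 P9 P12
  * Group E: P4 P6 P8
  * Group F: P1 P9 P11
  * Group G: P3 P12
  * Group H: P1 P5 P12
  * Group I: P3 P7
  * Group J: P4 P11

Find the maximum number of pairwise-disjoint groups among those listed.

4

A, B, F, G are pairwise disjoint (A={P4,P7}; B={P6,P8}; F={P1,P9,P11}; G={P3,P12}).
Every remaining group overlaps one of these, and no 5 of the listed groups are pairwise disjoint, so 4 is the maximum.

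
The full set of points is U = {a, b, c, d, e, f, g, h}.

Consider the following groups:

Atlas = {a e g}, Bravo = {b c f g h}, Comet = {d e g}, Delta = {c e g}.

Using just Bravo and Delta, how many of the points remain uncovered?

Union of Bravo, Delta = {b, c, e, f, g, h}.
Not covered: a, d — 2 points.

2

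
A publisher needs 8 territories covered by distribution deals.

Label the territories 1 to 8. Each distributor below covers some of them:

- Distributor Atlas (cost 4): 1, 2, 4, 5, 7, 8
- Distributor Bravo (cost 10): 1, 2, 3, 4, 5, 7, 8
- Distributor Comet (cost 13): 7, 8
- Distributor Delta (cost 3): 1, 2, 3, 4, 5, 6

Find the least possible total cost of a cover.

7

Atlas, Delta together cover every territory (Atlas ∪ Delta = {1, 2, 3, 4, 5, 6, 7, 8}); total cost 4 + 3 = 7.
No covering selection has total cost below 7.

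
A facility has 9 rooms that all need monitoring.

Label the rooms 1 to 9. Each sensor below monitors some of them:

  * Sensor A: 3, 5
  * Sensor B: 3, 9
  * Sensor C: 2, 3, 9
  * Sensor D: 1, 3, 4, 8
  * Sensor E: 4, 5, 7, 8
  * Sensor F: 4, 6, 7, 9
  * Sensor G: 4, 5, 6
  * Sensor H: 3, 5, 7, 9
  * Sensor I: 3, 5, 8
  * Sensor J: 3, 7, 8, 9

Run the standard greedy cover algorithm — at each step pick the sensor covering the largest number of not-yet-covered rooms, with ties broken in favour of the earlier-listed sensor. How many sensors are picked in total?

4

Greedy: pick D (covers 4 new) → pick F (covers 3 new) → pick A (covers 1 new) → pick C (covers 1 new). Total picks: 4.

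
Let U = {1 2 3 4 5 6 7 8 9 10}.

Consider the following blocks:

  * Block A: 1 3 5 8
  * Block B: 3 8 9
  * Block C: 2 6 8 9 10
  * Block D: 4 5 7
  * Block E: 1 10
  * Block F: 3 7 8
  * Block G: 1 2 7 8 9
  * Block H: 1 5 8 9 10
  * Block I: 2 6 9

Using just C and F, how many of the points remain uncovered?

3

Union of C, F = {2, 3, 6, 7, 8, 9, 10}.
Not covered: 1, 4, 5 — 3 points.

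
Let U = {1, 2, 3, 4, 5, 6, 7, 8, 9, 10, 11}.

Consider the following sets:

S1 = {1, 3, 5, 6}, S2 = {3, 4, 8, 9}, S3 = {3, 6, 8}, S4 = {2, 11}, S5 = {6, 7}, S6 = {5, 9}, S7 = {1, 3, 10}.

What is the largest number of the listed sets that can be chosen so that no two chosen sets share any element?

S4, S5, S6, S7 are pairwise disjoint (S4={2,11}; S5={6,7}; S6={5,9}; S7={1,3,10}).
Every remaining set overlaps one of these, and no 5 of the listed sets are pairwise disjoint, so 4 is the maximum.

4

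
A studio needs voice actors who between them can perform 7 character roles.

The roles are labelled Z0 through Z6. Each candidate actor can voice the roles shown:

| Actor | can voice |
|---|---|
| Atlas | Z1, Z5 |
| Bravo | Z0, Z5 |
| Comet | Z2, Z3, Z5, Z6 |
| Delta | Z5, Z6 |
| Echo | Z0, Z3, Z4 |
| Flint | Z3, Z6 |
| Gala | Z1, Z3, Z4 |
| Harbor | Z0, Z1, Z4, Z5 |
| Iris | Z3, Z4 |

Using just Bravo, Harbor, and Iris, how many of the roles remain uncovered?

Union of Bravo, Harbor, Iris = {Z0, Z1, Z3, Z4, Z5}.
Not covered: Z2, Z6 — 2 roles.

2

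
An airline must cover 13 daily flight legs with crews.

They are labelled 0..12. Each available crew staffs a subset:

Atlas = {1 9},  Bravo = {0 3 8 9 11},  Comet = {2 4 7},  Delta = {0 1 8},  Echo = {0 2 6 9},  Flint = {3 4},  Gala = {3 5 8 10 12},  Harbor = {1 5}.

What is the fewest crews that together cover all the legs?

5

Bravo and Comet and Echo and Gala and Harbor together: Bravo ∪ Comet ∪ Echo ∪ Gala ∪ Harbor = {0, 1, 2, 3, 4, 5, 6, 7, 8, 9, 10, 11, 12} — every leg is covered.
No 4 of the 8 crews cover everything (all 70 combinations miss at least one leg), so 5 is optimal.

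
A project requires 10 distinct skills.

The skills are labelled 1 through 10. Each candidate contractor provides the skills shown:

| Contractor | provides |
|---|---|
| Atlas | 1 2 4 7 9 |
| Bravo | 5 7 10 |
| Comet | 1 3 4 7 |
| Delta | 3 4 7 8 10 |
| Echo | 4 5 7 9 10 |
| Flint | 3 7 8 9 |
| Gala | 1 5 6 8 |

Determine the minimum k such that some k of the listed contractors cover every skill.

3

Take {Atlas, Delta, Gala}. Their union is {1, 2, 3, 4, 5, 6, 7, 8, 9, 10}, which is all 10 skills.
Only Atlas contains 2, so Atlas is forced; the remaining 5 skills need at least 2 more contractors (each remaining contractor adds at most 3) — so at least 3 contractors are needed, and 3 is optimal.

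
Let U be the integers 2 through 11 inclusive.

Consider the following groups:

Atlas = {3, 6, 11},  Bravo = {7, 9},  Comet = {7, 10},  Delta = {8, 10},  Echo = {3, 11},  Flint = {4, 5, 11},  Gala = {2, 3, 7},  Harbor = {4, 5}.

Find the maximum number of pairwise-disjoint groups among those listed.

Atlas, Bravo, Delta, Harbor are pairwise disjoint (Atlas={3,6,11}; Bravo={7,9}; Delta={8,10}; Harbor={4,5}).
Every remaining group overlaps one of these, and no 5 of the listed groups are pairwise disjoint, so 4 is the maximum.

4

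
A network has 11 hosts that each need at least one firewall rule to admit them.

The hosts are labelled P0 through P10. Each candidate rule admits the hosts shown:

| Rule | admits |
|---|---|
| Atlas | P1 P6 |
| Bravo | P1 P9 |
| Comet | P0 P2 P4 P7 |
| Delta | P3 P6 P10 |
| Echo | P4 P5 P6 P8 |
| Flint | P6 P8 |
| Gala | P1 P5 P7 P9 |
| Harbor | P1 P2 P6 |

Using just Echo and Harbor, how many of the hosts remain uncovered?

Union of Echo, Harbor = {P1, P2, P4, P5, P6, P8}.
Not covered: P0, P3, P7, P9, P10 — 5 hosts.

5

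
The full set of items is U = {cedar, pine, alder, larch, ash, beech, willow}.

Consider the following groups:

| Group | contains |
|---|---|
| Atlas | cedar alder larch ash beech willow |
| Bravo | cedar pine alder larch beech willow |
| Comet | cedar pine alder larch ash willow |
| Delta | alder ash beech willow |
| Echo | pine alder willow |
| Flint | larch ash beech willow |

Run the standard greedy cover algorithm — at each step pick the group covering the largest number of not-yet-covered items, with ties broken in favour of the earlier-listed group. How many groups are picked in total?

Greedy: pick Atlas (covers 6 new) → pick Bravo (covers 1 new). Total picks: 2.

2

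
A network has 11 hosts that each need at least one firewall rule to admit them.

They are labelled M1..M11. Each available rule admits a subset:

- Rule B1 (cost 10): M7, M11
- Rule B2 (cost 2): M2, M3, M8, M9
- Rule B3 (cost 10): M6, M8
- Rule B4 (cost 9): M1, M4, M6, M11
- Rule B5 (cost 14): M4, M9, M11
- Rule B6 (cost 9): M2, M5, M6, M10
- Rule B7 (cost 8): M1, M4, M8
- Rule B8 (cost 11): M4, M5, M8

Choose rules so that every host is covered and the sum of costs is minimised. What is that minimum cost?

B1, B2, B6, B7 together cover every host (B1 ∪ B2 ∪ B6 ∪ B7 = {M1, M2, M3, M4, M5, M6, M7, M8, M9, M10, M11}); total cost 10 + 2 + 9 + 8 = 29.
The greedy pick B2, B4, B6, B1 costs 30; no covering selection beats 29.

29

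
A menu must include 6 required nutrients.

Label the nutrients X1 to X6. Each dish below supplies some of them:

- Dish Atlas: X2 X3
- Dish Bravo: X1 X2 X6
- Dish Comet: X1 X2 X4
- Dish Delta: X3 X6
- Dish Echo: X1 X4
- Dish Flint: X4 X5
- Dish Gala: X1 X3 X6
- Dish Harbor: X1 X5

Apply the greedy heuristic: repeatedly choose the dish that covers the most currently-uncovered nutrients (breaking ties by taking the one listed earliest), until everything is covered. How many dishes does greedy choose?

Greedy: pick Bravo (covers 3 new) → pick Flint (covers 2 new) → pick Atlas (covers 1 new). Total picks: 3.

3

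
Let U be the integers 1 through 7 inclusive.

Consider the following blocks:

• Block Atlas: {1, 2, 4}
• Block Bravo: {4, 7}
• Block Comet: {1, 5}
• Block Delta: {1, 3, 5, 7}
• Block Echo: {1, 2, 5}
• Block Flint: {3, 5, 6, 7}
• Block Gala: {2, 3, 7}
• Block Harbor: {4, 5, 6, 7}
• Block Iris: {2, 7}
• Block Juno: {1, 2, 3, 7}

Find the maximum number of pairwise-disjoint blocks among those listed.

Comet, Iris are pairwise disjoint (Comet={1,5}; Iris={2,7}).
Every remaining block overlaps one of these, and no 3 of the listed blocks are pairwise disjoint, so 2 is the maximum.

2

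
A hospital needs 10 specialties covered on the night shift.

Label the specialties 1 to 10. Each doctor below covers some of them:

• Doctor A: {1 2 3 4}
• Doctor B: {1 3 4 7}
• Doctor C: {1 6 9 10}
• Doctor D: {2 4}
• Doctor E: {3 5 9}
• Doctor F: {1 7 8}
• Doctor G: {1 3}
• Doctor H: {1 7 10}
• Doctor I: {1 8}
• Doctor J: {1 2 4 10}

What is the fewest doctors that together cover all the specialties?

Take {A, C, E, F}. Their union is {1, 2, 3, 4, 5, 6, 7, 8, 9, 10}, which is all 10 specialties.
No 3 of the 10 doctors cover everything (all 120 combinations miss at least one specialty), so 4 is optimal.

4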